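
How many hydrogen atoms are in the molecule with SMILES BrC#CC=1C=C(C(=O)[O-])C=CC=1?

4

Hydrogens are implicit in SMILES; fill each atom to its normal valence:
  4 × C (aromatic): 1 H each → 4
  3 × C: no H
  2 × C (aromatic): no H
  1 × Br: no H
  1 × O: no H
  1 × O (charge -1): no H
  Total hydrogens = 4.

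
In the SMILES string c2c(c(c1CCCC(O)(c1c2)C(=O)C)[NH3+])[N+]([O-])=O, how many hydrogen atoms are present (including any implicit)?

Hydrogens are implicit in SMILES; fill each atom to its normal valence:
  4 × C (aromatic): no H
  3 × C: 2 H each → 6
  2 × C (aromatic): 1 H each → 2
  2 × C: no H
  2 × O: no H
  1 × C: 3 H
  1 × N (charge +1): 3 H
  1 × N (charge +1): no H
  1 × O: 1 H
  1 × O (charge -1): no H
  Total hydrogens = 15.

15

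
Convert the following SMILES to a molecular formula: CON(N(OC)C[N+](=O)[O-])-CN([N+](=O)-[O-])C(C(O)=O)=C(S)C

Heavy atoms from the SMILES: 8 C, 5 N, 8 O, 1 S.
Implicit hydrogens by atom environment:
  5 × O: no H
  3 × C: 3 H each → 9
  3 × C: no H
  3 × N: no H
  2 × C: 2 H each → 4
  2 × N (charge +1): no H
  2 × O (charge -1): no H
  1 × O: 1 H
  1 × S: 1 H
  Total hydrogens = 15.
Molecular formula: C8H15N5O8S

C8H15N5O8S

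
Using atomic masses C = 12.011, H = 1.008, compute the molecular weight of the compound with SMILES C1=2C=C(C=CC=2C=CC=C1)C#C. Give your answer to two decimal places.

Molecular formula: C12H8.
M = 12×12.011 + 8×1.008 = 152.20 g/mol.

152.20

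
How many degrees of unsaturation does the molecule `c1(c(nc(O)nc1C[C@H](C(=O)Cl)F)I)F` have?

Molecular formula from the SMILES: C7H4ClF2IN2O2.
DoU = (2C + 2 + N − H − X)/2 = (2·7 + 2 + 2 − 4 − 4)/2 = 10/2 = 5.
(Structurally: 1 ring(s) + 4 π bond(s) = 5.)

5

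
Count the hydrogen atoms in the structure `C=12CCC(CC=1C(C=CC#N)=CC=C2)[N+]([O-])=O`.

Hydrogens are implicit in SMILES; fill each atom to its normal valence:
  3 × C: 2 H each → 6
  3 × C (aromatic): 1 H each → 3
  3 × C: 1 H each → 3
  3 × C (aromatic): no H
  1 × C: no H
  1 × N: no H
  1 × N (charge +1): no H
  1 × O: no H
  1 × O (charge -1): no H
  Total hydrogens = 12.

12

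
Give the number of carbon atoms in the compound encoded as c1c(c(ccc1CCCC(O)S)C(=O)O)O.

11

The symbol for carbon appears 11 times in the SMILES. Lowercase c denotes aromatic carbon and counts toward C.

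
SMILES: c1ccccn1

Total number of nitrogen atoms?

1

The symbol for nitrogen appears 1 time in the SMILES.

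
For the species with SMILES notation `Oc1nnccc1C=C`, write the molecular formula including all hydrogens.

C6H6N2O

Heavy atoms from the SMILES: 6 C, 2 N, 1 O.
Implicit hydrogens by atom environment:
  2 × C (aromatic): 1 H each → 2
  2 × C (aromatic): no H
  2 × N (aromatic): no H
  1 × C: 2 H
  1 × C: 1 H
  1 × O: 1 H
  Total hydrogens = 6.
Molecular formula: C6H6N2O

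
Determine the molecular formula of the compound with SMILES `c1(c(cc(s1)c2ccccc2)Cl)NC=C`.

Heavy atoms from the SMILES: 12 C, 1 Cl, 1 N, 1 S.
Implicit hydrogens by atom environment:
  6 × C (aromatic): 1 H each → 6
  4 × C (aromatic): no H
  1 × C: 2 H
  1 × C: 1 H
  1 × Cl: no H
  1 × N: 1 H
  1 × S (aromatic): no H
  Total hydrogens = 10.
Molecular formula: C12H10ClNS

C12H10ClNS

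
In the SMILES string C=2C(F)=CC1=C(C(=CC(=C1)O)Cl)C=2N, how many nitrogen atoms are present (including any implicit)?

1

The symbol for nitrogen appears 1 time in the SMILES.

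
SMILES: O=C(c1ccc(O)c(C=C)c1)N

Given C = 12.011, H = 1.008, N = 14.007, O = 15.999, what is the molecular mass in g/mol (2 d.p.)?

163.18

Molecular formula: C9H9NO2.
M = 9×12.011 + 9×1.008 + 1×14.007 + 2×15.999 = 163.18 g/mol.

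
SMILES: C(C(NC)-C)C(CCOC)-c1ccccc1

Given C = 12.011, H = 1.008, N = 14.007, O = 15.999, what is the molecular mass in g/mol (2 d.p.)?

221.34

Molecular formula: C14H23NO.
M = 14×12.011 + 23×1.008 + 1×14.007 + 1×15.999 = 221.34 g/mol.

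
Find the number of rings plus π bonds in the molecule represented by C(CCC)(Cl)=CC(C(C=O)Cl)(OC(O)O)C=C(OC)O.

3

Molecular formula from the SMILES: C12H18Cl2O6.
DoU = (2C + 2 + N − H − X)/2 = (2·12 + 2 + 0 − 18 − 2)/2 = 6/2 = 3.
(Structurally: 0 ring(s) + 3 π bond(s) = 3.)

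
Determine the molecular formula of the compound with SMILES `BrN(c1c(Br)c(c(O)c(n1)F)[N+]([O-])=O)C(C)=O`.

C7H4Br2FN3O4

Heavy atoms from the SMILES: 2 Br, 7 C, 1 F, 3 N, 4 O.
Implicit hydrogens by atom environment:
  5 × C (aromatic): no H
  2 × Br: no H
  2 × O: no H
  1 × C: 3 H
  1 × C: no H
  1 × F: no H
  1 × N (aromatic): no H
  1 × N: no H
  1 × N (charge +1): no H
  1 × O: 1 H
  1 × O (charge -1): no H
  Total hydrogens = 4.
Molecular formula: C7H4Br2FN3O4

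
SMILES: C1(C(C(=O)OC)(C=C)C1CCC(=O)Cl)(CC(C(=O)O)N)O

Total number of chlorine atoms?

1

The symbol for chlorine appears 1 time in the SMILES.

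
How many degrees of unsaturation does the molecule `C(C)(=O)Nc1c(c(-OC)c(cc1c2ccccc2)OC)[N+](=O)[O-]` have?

10

Molecular formula from the SMILES: C16H16N2O5.
DoU = (2C + 2 + N − H − X)/2 = (2·16 + 2 + 2 − 16 − 0)/2 = 20/2 = 10.
(Structurally: 2 ring(s) + 8 π bond(s) = 10.)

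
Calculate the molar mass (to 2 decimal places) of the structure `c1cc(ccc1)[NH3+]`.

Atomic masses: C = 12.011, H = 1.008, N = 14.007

Molecular formula: C6H8N+.
M = 6×12.011 + 8×1.008 + 1×14.007 = 94.14 g/mol.

94.14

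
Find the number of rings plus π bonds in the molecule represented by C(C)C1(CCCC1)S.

1

Molecular formula from the SMILES: C7H14S.
DoU = (2C + 2 + N − H − X)/2 = (2·7 + 2 + 0 − 14 − 0)/2 = 2/2 = 1.
(Structurally: 1 ring(s) + 0 π bond(s) = 1.)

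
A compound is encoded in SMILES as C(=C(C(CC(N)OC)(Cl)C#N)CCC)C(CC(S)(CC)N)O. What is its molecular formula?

Heavy atoms from the SMILES: 15 C, 1 Cl, 3 N, 2 O, 1 S.
Implicit hydrogens by atom environment:
  5 × C: 2 H each → 10
  4 × C: no H
  3 × C: 3 H each → 9
  3 × C: 1 H each → 3
  2 × N: 2 H each → 4
  1 × Cl: no H
  1 × N: no H
  1 × O: 1 H
  1 × O: no H
  1 × S: 1 H
  Total hydrogens = 28.
Molecular formula: C15H28ClN3O2S

C15H28ClN3O2S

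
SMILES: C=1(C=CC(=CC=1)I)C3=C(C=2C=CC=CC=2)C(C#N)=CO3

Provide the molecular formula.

Heavy atoms from the SMILES: 17 C, 1 I, 1 N, 1 O.
Implicit hydrogens by atom environment:
  10 × C (aromatic): 1 H each → 10
  6 × C (aromatic): no H
  1 × C: no H
  1 × I: no H
  1 × N: no H
  1 × O (aromatic): no H
  Total hydrogens = 10.
Molecular formula: C17H10INO

C17H10INO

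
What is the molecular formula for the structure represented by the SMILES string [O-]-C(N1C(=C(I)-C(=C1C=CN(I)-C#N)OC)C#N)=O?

C10H5I2N4O3-

Heavy atoms from the SMILES: 10 C, 2 I, 4 N, 3 O.
Implicit hydrogens by atom environment:
  4 × C (aromatic): no H
  3 × C: no H
  3 × N: no H
  2 × C: 1 H each → 2
  2 × I: no H
  2 × O: no H
  1 × C: 3 H
  1 × N (aromatic): no H
  1 × O (charge -1): no H
  Total hydrogens = 5.
Net charge -1.
Molecular formula: C10H5I2N4O3-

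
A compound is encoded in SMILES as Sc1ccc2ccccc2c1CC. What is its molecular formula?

C12H12S

Heavy atoms from the SMILES: 12 C, 1 S.
Implicit hydrogens by atom environment:
  6 × C (aromatic): 1 H each → 6
  4 × C (aromatic): no H
  1 × C: 3 H
  1 × C: 2 H
  1 × S: 1 H
  Total hydrogens = 12.
Molecular formula: C12H12S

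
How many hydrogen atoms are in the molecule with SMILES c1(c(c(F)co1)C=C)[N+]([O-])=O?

Hydrogens are implicit in SMILES; fill each atom to its normal valence:
  3 × C (aromatic): no H
  1 × C: 2 H
  1 × C (aromatic): 1 H
  1 × C: 1 H
  1 × F: no H
  1 × N (charge +1): no H
  1 × O (aromatic): no H
  1 × O: no H
  1 × O (charge -1): no H
  Total hydrogens = 4.

4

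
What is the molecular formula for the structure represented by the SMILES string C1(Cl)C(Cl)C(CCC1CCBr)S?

Heavy atoms from the SMILES: 1 Br, 8 C, 2 Cl, 1 S.
Implicit hydrogens by atom environment:
  4 × C: 2 H each → 8
  4 × C: 1 H each → 4
  2 × Cl: no H
  1 × Br: no H
  1 × S: 1 H
  Total hydrogens = 13.
Molecular formula: C8H13BrCl2S

C8H13BrCl2S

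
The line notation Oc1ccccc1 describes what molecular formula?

Heavy atoms from the SMILES: 6 C, 1 O.
Implicit hydrogens by atom environment:
  5 × C (aromatic): 1 H each → 5
  1 × C (aromatic): no H
  1 × O: 1 H
  Total hydrogens = 6.
Molecular formula: C6H6O

C6H6O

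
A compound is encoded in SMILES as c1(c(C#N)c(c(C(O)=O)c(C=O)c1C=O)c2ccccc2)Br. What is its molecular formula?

Heavy atoms from the SMILES: 1 Br, 16 C, 1 N, 4 O.
Implicit hydrogens by atom environment:
  7 × C (aromatic): no H
  5 × C (aromatic): 1 H each → 5
  3 × O: no H
  2 × C: 1 H each → 2
  2 × C: no H
  1 × Br: no H
  1 × N: no H
  1 × O: 1 H
  Total hydrogens = 8.
Molecular formula: C16H8BrNO4

C16H8BrNO4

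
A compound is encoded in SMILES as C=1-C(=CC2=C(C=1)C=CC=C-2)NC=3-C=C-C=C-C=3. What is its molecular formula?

Heavy atoms from the SMILES: 16 C, 1 N.
Implicit hydrogens by atom environment:
  12 × C (aromatic): 1 H each → 12
  4 × C (aromatic): no H
  1 × N: 1 H
  Total hydrogens = 13.
Molecular formula: C16H13N

C16H13N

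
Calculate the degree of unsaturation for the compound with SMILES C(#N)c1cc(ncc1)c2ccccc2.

10

Molecular formula from the SMILES: C12H8N2.
DoU = (2C + 2 + N − H − X)/2 = (2·12 + 2 + 2 − 8 − 0)/2 = 20/2 = 10.
(Structurally: 2 ring(s) + 8 π bond(s) = 10.)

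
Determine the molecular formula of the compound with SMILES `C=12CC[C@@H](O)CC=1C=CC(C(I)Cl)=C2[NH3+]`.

Heavy atoms from the SMILES: 11 C, 1 Cl, 1 I, 1 N, 1 O.
Implicit hydrogens by atom environment:
  4 × C (aromatic): no H
  3 × C: 2 H each → 6
  2 × C (aromatic): 1 H each → 2
  2 × C: 1 H each → 2
  1 × Cl: no H
  1 × I: no H
  1 × N (charge +1): 3 H
  1 × O: 1 H
  Total hydrogens = 14.
Net charge +1.
Molecular formula: C11H14ClINO+

C11H14ClINO+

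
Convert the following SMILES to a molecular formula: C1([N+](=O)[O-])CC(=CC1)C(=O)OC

Heavy atoms from the SMILES: 7 C, 1 N, 4 O.
Implicit hydrogens by atom environment:
  3 × O: no H
  2 × C: 2 H each → 4
  2 × C: 1 H each → 2
  2 × C: no H
  1 × C: 3 H
  1 × N (charge +1): no H
  1 × O (charge -1): no H
  Total hydrogens = 9.
Molecular formula: C7H9NO4

C7H9NO4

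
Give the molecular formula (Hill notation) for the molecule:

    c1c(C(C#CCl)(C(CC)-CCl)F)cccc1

Heavy atoms from the SMILES: 13 C, 2 Cl, 1 F.
Implicit hydrogens by atom environment:
  5 × C (aromatic): 1 H each → 5
  3 × C: no H
  2 × C: 2 H each → 4
  2 × Cl: no H
  1 × C: 3 H
  1 × C: 1 H
  1 × C (aromatic): no H
  1 × F: no H
  Total hydrogens = 13.
Molecular formula: C13H13Cl2F

C13H13Cl2F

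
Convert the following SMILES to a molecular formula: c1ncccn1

C4H4N2

Heavy atoms from the SMILES: 4 C, 2 N.
Implicit hydrogens by atom environment:
  4 × C (aromatic): 1 H each → 4
  2 × N (aromatic): no H
  Total hydrogens = 4.
Molecular formula: C4H4N2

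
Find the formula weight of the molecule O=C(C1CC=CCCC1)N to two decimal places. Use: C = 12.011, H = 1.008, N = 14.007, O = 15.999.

Molecular formula: C8H13NO.
M = 8×12.011 + 13×1.008 + 1×14.007 + 1×15.999 = 139.20 g/mol.

139.20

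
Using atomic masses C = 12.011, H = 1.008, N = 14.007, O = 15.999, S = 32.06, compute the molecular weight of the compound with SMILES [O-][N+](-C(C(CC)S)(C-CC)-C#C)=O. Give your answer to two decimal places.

201.28

Molecular formula: C9H15NO2S.
M = 9×12.011 + 15×1.008 + 1×14.007 + 2×15.999 + 1×32.06 = 201.28 g/mol.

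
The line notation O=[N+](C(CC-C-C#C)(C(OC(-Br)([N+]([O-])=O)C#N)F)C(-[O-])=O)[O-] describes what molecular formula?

C10H8BrFN3O7-

Heavy atoms from the SMILES: 1 Br, 10 C, 1 F, 3 N, 7 O.
Implicit hydrogens by atom environment:
  5 × C: no H
  4 × O: no H
  3 × C: 2 H each → 6
  3 × O (charge -1): no H
  2 × C: 1 H each → 2
  2 × N (charge +1): no H
  1 × Br: no H
  1 × F: no H
  1 × N: no H
  Total hydrogens = 8.
Net charge -1.
Molecular formula: C10H8BrFN3O7-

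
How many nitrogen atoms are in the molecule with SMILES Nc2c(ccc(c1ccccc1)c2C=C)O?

The symbol for nitrogen appears 1 time in the SMILES.

1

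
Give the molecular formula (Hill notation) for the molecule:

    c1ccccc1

C6H6

Heavy atoms from the SMILES: 6 C.
Implicit hydrogens by atom environment:
  6 × C (aromatic): 1 H each → 6
  Total hydrogens = 6.
Molecular formula: C6H6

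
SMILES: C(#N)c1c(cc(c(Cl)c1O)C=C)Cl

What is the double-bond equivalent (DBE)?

Molecular formula from the SMILES: C9H5Cl2NO.
DoU = (2C + 2 + N − H − X)/2 = (2·9 + 2 + 1 − 5 − 2)/2 = 14/2 = 7.
(Structurally: 1 ring(s) + 6 π bond(s) = 7.)

7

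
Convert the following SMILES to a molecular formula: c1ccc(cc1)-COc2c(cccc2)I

Heavy atoms from the SMILES: 13 C, 1 I, 1 O.
Implicit hydrogens by atom environment:
  9 × C (aromatic): 1 H each → 9
  3 × C (aromatic): no H
  1 × C: 2 H
  1 × I: no H
  1 × O: no H
  Total hydrogens = 11.
Molecular formula: C13H11IO

C13H11IO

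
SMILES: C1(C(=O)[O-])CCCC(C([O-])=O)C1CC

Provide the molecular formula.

[C10H14O4]2-

Heavy atoms from the SMILES: 10 C, 4 O.
Implicit hydrogens by atom environment:
  4 × C: 2 H each → 8
  3 × C: 1 H each → 3
  2 × C: no H
  2 × O: no H
  2 × O (charge -1): no H
  1 × C: 3 H
  Total hydrogens = 14.
Net charge -2.
Molecular formula: [C10H14O4]2-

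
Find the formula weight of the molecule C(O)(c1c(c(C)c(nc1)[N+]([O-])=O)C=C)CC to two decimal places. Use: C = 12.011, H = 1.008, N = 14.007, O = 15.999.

222.24

Molecular formula: C11H14N2O3.
M = 11×12.011 + 14×1.008 + 2×14.007 + 3×15.999 = 222.24 g/mol.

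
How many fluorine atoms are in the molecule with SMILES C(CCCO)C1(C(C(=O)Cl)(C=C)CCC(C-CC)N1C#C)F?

1

The symbol for fluorine appears 1 time in the SMILES.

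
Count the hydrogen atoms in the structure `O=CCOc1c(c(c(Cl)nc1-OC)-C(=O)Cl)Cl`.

Hydrogens are implicit in SMILES; fill each atom to its normal valence:
  5 × C (aromatic): no H
  4 × O: no H
  3 × Cl: no H
  1 × C: 3 H
  1 × C: 2 H
  1 × C: 1 H
  1 × C: no H
  1 × N (aromatic): no H
  Total hydrogens = 6.

6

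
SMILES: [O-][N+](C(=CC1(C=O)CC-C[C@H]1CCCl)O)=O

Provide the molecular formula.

C10H14ClNO4

Heavy atoms from the SMILES: 10 C, 1 Cl, 1 N, 4 O.
Implicit hydrogens by atom environment:
  5 × C: 2 H each → 10
  3 × C: 1 H each → 3
  2 × C: no H
  2 × O: no H
  1 × Cl: no H
  1 × N (charge +1): no H
  1 × O: 1 H
  1 × O (charge -1): no H
  Total hydrogens = 14.
Molecular formula: C10H14ClNO4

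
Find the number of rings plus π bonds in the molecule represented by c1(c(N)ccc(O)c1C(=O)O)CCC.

Molecular formula from the SMILES: C10H13NO3.
DoU = (2C + 2 + N − H − X)/2 = (2·10 + 2 + 1 − 13 − 0)/2 = 10/2 = 5.
(Structurally: 1 ring(s) + 4 π bond(s) = 5.)

5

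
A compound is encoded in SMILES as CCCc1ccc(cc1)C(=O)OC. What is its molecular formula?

C11H14O2

Heavy atoms from the SMILES: 11 C, 2 O.
Implicit hydrogens by atom environment:
  4 × C (aromatic): 1 H each → 4
  2 × C: 3 H each → 6
  2 × C: 2 H each → 4
  2 × C (aromatic): no H
  2 × O: no H
  1 × C: no H
  Total hydrogens = 14.
Molecular formula: C11H14O2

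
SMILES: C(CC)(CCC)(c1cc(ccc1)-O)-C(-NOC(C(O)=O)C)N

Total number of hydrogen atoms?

26

Hydrogens are implicit in SMILES; fill each atom to its normal valence:
  4 × C (aromatic): 1 H each → 4
  3 × C: 3 H each → 9
  3 × C: 2 H each → 6
  2 × C: 1 H each → 2
  2 × C: no H
  2 × C (aromatic): no H
  2 × O: 1 H each → 2
  2 × O: no H
  1 × N: 2 H
  1 × N: 1 H
  Total hydrogens = 26.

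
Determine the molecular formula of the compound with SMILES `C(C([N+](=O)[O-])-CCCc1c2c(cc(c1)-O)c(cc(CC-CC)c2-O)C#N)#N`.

Heavy atoms from the SMILES: 20 C, 3 N, 4 O.
Implicit hydrogens by atom environment:
  7 × C (aromatic): no H
  6 × C: 2 H each → 12
  3 × C (aromatic): 1 H each → 3
  2 × C: no H
  2 × N: no H
  2 × O: 1 H each → 2
  1 × C: 3 H
  1 × C: 1 H
  1 × N (charge +1): no H
  1 × O: no H
  1 × O (charge -1): no H
  Total hydrogens = 21.
Molecular formula: C20H21N3O4

C20H21N3O4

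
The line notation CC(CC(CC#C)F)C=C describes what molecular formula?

C9H13F

Heavy atoms from the SMILES: 9 C, 1 F.
Implicit hydrogens by atom environment:
  4 × C: 1 H each → 4
  3 × C: 2 H each → 6
  1 × C: 3 H
  1 × C: no H
  1 × F: no H
  Total hydrogens = 13.
Molecular formula: C9H13F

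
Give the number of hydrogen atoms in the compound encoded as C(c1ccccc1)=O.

Hydrogens are implicit in SMILES; fill each atom to its normal valence:
  5 × C (aromatic): 1 H each → 5
  1 × C: 1 H
  1 × C (aromatic): no H
  1 × O: no H
  Total hydrogens = 6.

6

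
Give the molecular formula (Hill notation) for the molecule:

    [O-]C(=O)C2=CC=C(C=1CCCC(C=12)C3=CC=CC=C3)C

Heavy atoms from the SMILES: 18 C, 2 O.
Implicit hydrogens by atom environment:
  7 × C (aromatic): 1 H each → 7
  5 × C (aromatic): no H
  3 × C: 2 H each → 6
  1 × C: 3 H
  1 × C: 1 H
  1 × C: no H
  1 × O: no H
  1 × O (charge -1): no H
  Total hydrogens = 17.
Net charge -1.
Molecular formula: C18H17O2-

C18H17O2-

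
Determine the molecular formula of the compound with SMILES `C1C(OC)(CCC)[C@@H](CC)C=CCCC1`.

C14H26O

Heavy atoms from the SMILES: 14 C, 1 O.
Implicit hydrogens by atom environment:
  7 × C: 2 H each → 14
  3 × C: 3 H each → 9
  3 × C: 1 H each → 3
  1 × C: no H
  1 × O: no H
  Total hydrogens = 26.
Molecular formula: C14H26O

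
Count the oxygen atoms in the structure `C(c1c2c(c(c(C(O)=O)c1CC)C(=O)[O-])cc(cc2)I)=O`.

5

The symbol for oxygen appears 5 times in the SMILES.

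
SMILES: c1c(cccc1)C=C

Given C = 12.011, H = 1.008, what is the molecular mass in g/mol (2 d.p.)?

Molecular formula: C8H8.
M = 8×12.011 + 8×1.008 = 104.15 g/mol.

104.15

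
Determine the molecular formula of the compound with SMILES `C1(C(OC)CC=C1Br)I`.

C6H8BrIO

Heavy atoms from the SMILES: 1 Br, 6 C, 1 I, 1 O.
Implicit hydrogens by atom environment:
  3 × C: 1 H each → 3
  1 × Br: no H
  1 × C: 3 H
  1 × C: 2 H
  1 × C: no H
  1 × I: no H
  1 × O: no H
  Total hydrogens = 8.
Molecular formula: C6H8BrIO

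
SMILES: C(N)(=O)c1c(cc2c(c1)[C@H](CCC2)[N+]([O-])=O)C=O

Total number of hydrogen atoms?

Hydrogens are implicit in SMILES; fill each atom to its normal valence:
  4 × C (aromatic): no H
  3 × C: 2 H each → 6
  3 × O: no H
  2 × C (aromatic): 1 H each → 2
  2 × C: 1 H each → 2
  1 × C: no H
  1 × N: 2 H
  1 × N (charge +1): no H
  1 × O (charge -1): no H
  Total hydrogens = 12.

12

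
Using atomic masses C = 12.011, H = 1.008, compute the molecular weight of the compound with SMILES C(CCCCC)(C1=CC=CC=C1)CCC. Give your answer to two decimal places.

Molecular formula: C15H24.
M = 15×12.011 + 24×1.008 = 204.36 g/mol.

204.36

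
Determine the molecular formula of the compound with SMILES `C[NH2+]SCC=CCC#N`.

Heavy atoms from the SMILES: 6 C, 2 N, 1 S.
Implicit hydrogens by atom environment:
  2 × C: 2 H each → 4
  2 × C: 1 H each → 2
  1 × C: 3 H
  1 × C: no H
  1 × N (charge +1): 2 H
  1 × N: no H
  1 × S: no H
  Total hydrogens = 11.
Net charge +1.
Molecular formula: C6H11N2S+

C6H11N2S+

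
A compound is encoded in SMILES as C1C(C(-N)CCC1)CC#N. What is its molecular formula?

C8H14N2

Heavy atoms from the SMILES: 8 C, 2 N.
Implicit hydrogens by atom environment:
  5 × C: 2 H each → 10
  2 × C: 1 H each → 2
  1 × C: no H
  1 × N: 2 H
  1 × N: no H
  Total hydrogens = 14.
Molecular formula: C8H14N2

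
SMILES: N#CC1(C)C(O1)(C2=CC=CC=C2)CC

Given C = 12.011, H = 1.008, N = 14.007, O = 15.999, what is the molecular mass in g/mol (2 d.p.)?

187.24

Molecular formula: C12H13NO.
M = 12×12.011 + 13×1.008 + 1×14.007 + 1×15.999 = 187.24 g/mol.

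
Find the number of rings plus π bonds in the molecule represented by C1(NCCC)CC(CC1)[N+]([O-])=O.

2

Molecular formula from the SMILES: C8H16N2O2.
DoU = (2C + 2 + N − H − X)/2 = (2·8 + 2 + 2 − 16 − 0)/2 = 4/2 = 2.
(Structurally: 1 ring(s) + 1 π bond(s) = 2.)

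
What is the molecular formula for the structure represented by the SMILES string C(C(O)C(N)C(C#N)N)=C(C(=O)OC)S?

C8H13N3O3S

Heavy atoms from the SMILES: 8 C, 3 N, 3 O, 1 S.
Implicit hydrogens by atom environment:
  4 × C: 1 H each → 4
  3 × C: no H
  2 × N: 2 H each → 4
  2 × O: no H
  1 × C: 3 H
  1 × N: no H
  1 × O: 1 H
  1 × S: 1 H
  Total hydrogens = 13.
Molecular formula: C8H13N3O3S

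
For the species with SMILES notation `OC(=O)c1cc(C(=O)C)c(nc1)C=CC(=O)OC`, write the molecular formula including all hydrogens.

C12H11NO5

Heavy atoms from the SMILES: 12 C, 1 N, 5 O.
Implicit hydrogens by atom environment:
  4 × O: no H
  3 × C (aromatic): no H
  3 × C: no H
  2 × C: 3 H each → 6
  2 × C (aromatic): 1 H each → 2
  2 × C: 1 H each → 2
  1 × N (aromatic): no H
  1 × O: 1 H
  Total hydrogens = 11.
Molecular formula: C12H11NO5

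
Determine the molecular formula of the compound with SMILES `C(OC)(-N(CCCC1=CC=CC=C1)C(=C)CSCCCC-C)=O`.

Heavy atoms from the SMILES: 19 C, 1 N, 2 O, 1 S.
Implicit hydrogens by atom environment:
  9 × C: 2 H each → 18
  5 × C (aromatic): 1 H each → 5
  2 × C: 3 H each → 6
  2 × C: no H
  2 × O: no H
  1 × C (aromatic): no H
  1 × N: no H
  1 × S: no H
  Total hydrogens = 29.
Molecular formula: C19H29NO2S

C19H29NO2S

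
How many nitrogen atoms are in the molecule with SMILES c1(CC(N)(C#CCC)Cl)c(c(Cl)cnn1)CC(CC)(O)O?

The symbol for nitrogen appears 3 times in the SMILES.

3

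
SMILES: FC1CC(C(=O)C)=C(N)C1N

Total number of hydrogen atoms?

Hydrogens are implicit in SMILES; fill each atom to its normal valence:
  3 × C: no H
  2 × C: 1 H each → 2
  2 × N: 2 H each → 4
  1 × C: 3 H
  1 × C: 2 H
  1 × F: no H
  1 × O: no H
  Total hydrogens = 11.

11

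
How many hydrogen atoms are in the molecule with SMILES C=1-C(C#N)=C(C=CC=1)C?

7

Hydrogens are implicit in SMILES; fill each atom to its normal valence:
  4 × C (aromatic): 1 H each → 4
  2 × C (aromatic): no H
  1 × C: 3 H
  1 × C: no H
  1 × N: no H
  Total hydrogens = 7.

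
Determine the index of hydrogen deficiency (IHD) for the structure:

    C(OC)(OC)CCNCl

0

Molecular formula from the SMILES: C5H12ClNO2.
DoU = (2C + 2 + N − H − X)/2 = (2·5 + 2 + 1 − 12 − 1)/2 = 0/2 = 0.
(Structurally: 0 ring(s) + 0 π bond(s) = 0.)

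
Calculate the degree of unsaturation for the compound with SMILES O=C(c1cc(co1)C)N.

4

Molecular formula from the SMILES: C6H7NO2.
DoU = (2C + 2 + N − H − X)/2 = (2·6 + 2 + 1 − 7 − 0)/2 = 8/2 = 4.
(Structurally: 1 ring(s) + 3 π bond(s) = 4.)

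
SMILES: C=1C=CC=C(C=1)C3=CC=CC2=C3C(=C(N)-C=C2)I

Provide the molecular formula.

C16H12IN

Heavy atoms from the SMILES: 16 C, 1 I, 1 N.
Implicit hydrogens by atom environment:
  10 × C (aromatic): 1 H each → 10
  6 × C (aromatic): no H
  1 × I: no H
  1 × N: 2 H
  Total hydrogens = 12.
Molecular formula: C16H12IN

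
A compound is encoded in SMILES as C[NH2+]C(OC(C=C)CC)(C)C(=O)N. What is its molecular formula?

Heavy atoms from the SMILES: 9 C, 2 N, 2 O.
Implicit hydrogens by atom environment:
  3 × C: 3 H each → 9
  2 × C: 2 H each → 4
  2 × C: 1 H each → 2
  2 × C: no H
  2 × O: no H
  1 × N (charge +1): 2 H
  1 × N: 2 H
  Total hydrogens = 19.
Net charge +1.
Molecular formula: C9H19N2O2+

C9H19N2O2+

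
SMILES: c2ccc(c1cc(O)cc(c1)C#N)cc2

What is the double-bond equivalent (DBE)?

Molecular formula from the SMILES: C13H9NO.
DoU = (2C + 2 + N − H − X)/2 = (2·13 + 2 + 1 − 9 − 0)/2 = 20/2 = 10.
(Structurally: 2 ring(s) + 8 π bond(s) = 10.)

10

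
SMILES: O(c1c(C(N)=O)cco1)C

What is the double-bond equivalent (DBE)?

Molecular formula from the SMILES: C6H7NO3.
DoU = (2C + 2 + N − H − X)/2 = (2·6 + 2 + 1 − 7 − 0)/2 = 8/2 = 4.
(Structurally: 1 ring(s) + 3 π bond(s) = 4.)

4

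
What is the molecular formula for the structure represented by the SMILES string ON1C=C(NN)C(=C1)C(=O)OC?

Heavy atoms from the SMILES: 6 C, 3 N, 3 O.
Implicit hydrogens by atom environment:
  2 × C (aromatic): 1 H each → 2
  2 × C (aromatic): no H
  2 × O: no H
  1 × C: 3 H
  1 × C: no H
  1 × N: 2 H
  1 × N: 1 H
  1 × N (aromatic): no H
  1 × O: 1 H
  Total hydrogens = 9.
Molecular formula: C6H9N3O3

C6H9N3O3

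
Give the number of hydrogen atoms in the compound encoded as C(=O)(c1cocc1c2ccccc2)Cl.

7

Hydrogens are implicit in SMILES; fill each atom to its normal valence:
  7 × C (aromatic): 1 H each → 7
  3 × C (aromatic): no H
  1 × C: no H
  1 × Cl: no H
  1 × O (aromatic): no H
  1 × O: no H
  Total hydrogens = 7.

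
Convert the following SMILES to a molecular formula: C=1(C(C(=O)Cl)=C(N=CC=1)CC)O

Heavy atoms from the SMILES: 8 C, 1 Cl, 1 N, 2 O.
Implicit hydrogens by atom environment:
  3 × C (aromatic): no H
  2 × C (aromatic): 1 H each → 2
  1 × C: 3 H
  1 × C: 2 H
  1 × C: no H
  1 × Cl: no H
  1 × N (aromatic): no H
  1 × O: 1 H
  1 × O: no H
  Total hydrogens = 8.
Molecular formula: C8H8ClNO2

C8H8ClNO2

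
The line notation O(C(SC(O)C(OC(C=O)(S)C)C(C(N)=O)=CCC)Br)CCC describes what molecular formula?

Heavy atoms from the SMILES: 1 Br, 14 C, 1 N, 5 O, 2 S.
Implicit hydrogens by atom environment:
  5 × C: 1 H each → 5
  4 × O: no H
  3 × C: 3 H each → 9
  3 × C: 2 H each → 6
  3 × C: no H
  1 × Br: no H
  1 × N: 2 H
  1 × O: 1 H
  1 × S: 1 H
  1 × S: no H
  Total hydrogens = 24.
Molecular formula: C14H24BrNO5S2

C14H24BrNO5S2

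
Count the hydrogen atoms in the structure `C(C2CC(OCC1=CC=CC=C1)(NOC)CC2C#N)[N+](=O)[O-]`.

19

Hydrogens are implicit in SMILES; fill each atom to its normal valence:
  5 × C (aromatic): 1 H each → 5
  4 × C: 2 H each → 8
  3 × O: no H
  2 × C: 1 H each → 2
  2 × C: no H
  1 × C: 3 H
  1 × C (aromatic): no H
  1 × N: 1 H
  1 × N: no H
  1 × N (charge +1): no H
  1 × O (charge -1): no H
  Total hydrogens = 19.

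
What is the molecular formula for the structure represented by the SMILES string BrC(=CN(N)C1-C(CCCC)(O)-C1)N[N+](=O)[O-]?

Heavy atoms from the SMILES: 1 Br, 9 C, 4 N, 3 O.
Implicit hydrogens by atom environment:
  4 × C: 2 H each → 8
  2 × C: 1 H each → 2
  2 × C: no H
  1 × Br: no H
  1 × C: 3 H
  1 × N: 2 H
  1 × N: 1 H
  1 × N: no H
  1 × N (charge +1): no H
  1 × O: 1 H
  1 × O: no H
  1 × O (charge -1): no H
  Total hydrogens = 17.
Molecular formula: C9H17BrN4O3

C9H17BrN4O3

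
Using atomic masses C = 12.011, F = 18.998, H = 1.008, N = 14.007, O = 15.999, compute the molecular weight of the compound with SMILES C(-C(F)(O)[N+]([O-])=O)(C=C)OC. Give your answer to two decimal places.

Molecular formula: C5H8FNO4.
M = 5×12.011 + 1×18.998 + 8×1.008 + 1×14.007 + 4×15.999 = 165.12 g/mol.

165.12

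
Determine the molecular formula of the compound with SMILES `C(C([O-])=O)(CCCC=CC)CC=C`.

Heavy atoms from the SMILES: 11 C, 2 O.
Implicit hydrogens by atom environment:
  5 × C: 2 H each → 10
  4 × C: 1 H each → 4
  1 × C: 3 H
  1 × C: no H
  1 × O: no H
  1 × O (charge -1): no H
  Total hydrogens = 17.
Net charge -1.
Molecular formula: C11H17O2-

C11H17O2-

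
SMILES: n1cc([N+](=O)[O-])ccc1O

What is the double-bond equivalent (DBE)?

Molecular formula from the SMILES: C5H4N2O3.
DoU = (2C + 2 + N − H − X)/2 = (2·5 + 2 + 2 − 4 − 0)/2 = 10/2 = 5.
(Structurally: 1 ring(s) + 4 π bond(s) = 5.)

5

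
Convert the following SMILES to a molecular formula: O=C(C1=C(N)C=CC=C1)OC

Heavy atoms from the SMILES: 8 C, 1 N, 2 O.
Implicit hydrogens by atom environment:
  4 × C (aromatic): 1 H each → 4
  2 × C (aromatic): no H
  2 × O: no H
  1 × C: 3 H
  1 × C: no H
  1 × N: 2 H
  Total hydrogens = 9.
Molecular formula: C8H9NO2

C8H9NO2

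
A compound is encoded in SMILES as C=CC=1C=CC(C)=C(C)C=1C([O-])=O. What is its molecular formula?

C11H11O2-

Heavy atoms from the SMILES: 11 C, 2 O.
Implicit hydrogens by atom environment:
  4 × C (aromatic): no H
  2 × C: 3 H each → 6
  2 × C (aromatic): 1 H each → 2
  1 × C: 2 H
  1 × C: 1 H
  1 × C: no H
  1 × O: no H
  1 × O (charge -1): no H
  Total hydrogens = 11.
Net charge -1.
Molecular formula: C11H11O2-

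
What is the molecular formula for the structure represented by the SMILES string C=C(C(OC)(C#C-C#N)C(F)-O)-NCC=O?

C10H11FN2O3

Heavy atoms from the SMILES: 10 C, 1 F, 2 N, 3 O.
Implicit hydrogens by atom environment:
  5 × C: no H
  2 × C: 2 H each → 4
  2 × C: 1 H each → 2
  2 × O: no H
  1 × C: 3 H
  1 × F: no H
  1 × N: 1 H
  1 × N: no H
  1 × O: 1 H
  Total hydrogens = 11.
Molecular formula: C10H11FN2O3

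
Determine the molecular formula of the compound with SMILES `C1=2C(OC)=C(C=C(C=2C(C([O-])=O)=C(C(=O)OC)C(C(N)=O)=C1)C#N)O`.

Heavy atoms from the SMILES: 16 C, 2 N, 7 O.
Implicit hydrogens by atom environment:
  8 × C (aromatic): no H
  5 × O: no H
  4 × C: no H
  2 × C: 3 H each → 6
  2 × C (aromatic): 1 H each → 2
  1 × N: 2 H
  1 × N: no H
  1 × O: 1 H
  1 × O (charge -1): no H
  Total hydrogens = 11.
Net charge -1.
Molecular formula: C16H11N2O7-

C16H11N2O7-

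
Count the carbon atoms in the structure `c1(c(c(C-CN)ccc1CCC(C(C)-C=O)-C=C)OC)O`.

The symbol for carbon appears 17 times in the SMILES. Lowercase c denotes aromatic carbon and counts toward C.

17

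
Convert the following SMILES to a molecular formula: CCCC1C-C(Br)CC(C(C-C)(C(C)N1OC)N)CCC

C17H35BrN2O

Heavy atoms from the SMILES: 1 Br, 17 C, 2 N, 1 O.
Implicit hydrogens by atom environment:
  7 × C: 2 H each → 14
  5 × C: 3 H each → 15
  4 × C: 1 H each → 4
  1 × Br: no H
  1 × C: no H
  1 × N: 2 H
  1 × N: no H
  1 × O: no H
  Total hydrogens = 35.
Molecular formula: C17H35BrN2O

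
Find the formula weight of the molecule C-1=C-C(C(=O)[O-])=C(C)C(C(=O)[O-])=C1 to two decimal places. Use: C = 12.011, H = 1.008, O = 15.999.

178.14

Molecular formula: [C9H6O4]2-.
M = 9×12.011 + 6×1.008 + 4×15.999 = 178.14 g/mol.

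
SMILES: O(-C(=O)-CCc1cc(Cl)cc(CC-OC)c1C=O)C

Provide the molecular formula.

C14H17ClO4

Heavy atoms from the SMILES: 14 C, 1 Cl, 4 O.
Implicit hydrogens by atom environment:
  4 × C: 2 H each → 8
  4 × C (aromatic): no H
  4 × O: no H
  2 × C: 3 H each → 6
  2 × C (aromatic): 1 H each → 2
  1 × C: 1 H
  1 × C: no H
  1 × Cl: no H
  Total hydrogens = 17.
Molecular formula: C14H17ClO4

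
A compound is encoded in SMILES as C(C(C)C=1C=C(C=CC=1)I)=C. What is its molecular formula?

Heavy atoms from the SMILES: 10 C, 1 I.
Implicit hydrogens by atom environment:
  4 × C (aromatic): 1 H each → 4
  2 × C: 1 H each → 2
  2 × C (aromatic): no H
  1 × C: 3 H
  1 × C: 2 H
  1 × I: no H
  Total hydrogens = 11.
Molecular formula: C10H11I

C10H11I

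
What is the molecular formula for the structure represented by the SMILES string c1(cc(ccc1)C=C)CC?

C10H12

Heavy atoms from the SMILES: 10 C.
Implicit hydrogens by atom environment:
  4 × C (aromatic): 1 H each → 4
  2 × C: 2 H each → 4
  2 × C (aromatic): no H
  1 × C: 3 H
  1 × C: 1 H
  Total hydrogens = 12.
Molecular formula: C10H12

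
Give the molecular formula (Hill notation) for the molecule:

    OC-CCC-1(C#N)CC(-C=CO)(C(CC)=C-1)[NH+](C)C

Heavy atoms from the SMILES: 15 C, 2 N, 2 O.
Implicit hydrogens by atom environment:
  5 × C: 2 H each → 10
  4 × C: no H
  3 × C: 3 H each → 9
  3 × C: 1 H each → 3
  2 × O: 1 H each → 2
  1 × N (charge +1): 1 H
  1 × N: no H
  Total hydrogens = 25.
Net charge +1.
Molecular formula: C15H25N2O2+

C15H25N2O2+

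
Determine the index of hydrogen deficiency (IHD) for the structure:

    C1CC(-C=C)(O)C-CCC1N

Molecular formula from the SMILES: C9H17NO.
DoU = (2C + 2 + N − H − X)/2 = (2·9 + 2 + 1 − 17 − 0)/2 = 4/2 = 2.
(Structurally: 1 ring(s) + 1 π bond(s) = 2.)

2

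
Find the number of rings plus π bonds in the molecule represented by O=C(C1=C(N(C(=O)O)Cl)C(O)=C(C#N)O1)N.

7

Molecular formula from the SMILES: C7H4ClN3O5.
DoU = (2C + 2 + N − H − X)/2 = (2·7 + 2 + 3 − 4 − 1)/2 = 14/2 = 7.
(Structurally: 1 ring(s) + 6 π bond(s) = 7.)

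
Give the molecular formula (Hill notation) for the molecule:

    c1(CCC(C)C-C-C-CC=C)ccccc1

C16H24

Heavy atoms from the SMILES: 16 C.
Implicit hydrogens by atom environment:
  7 × C: 2 H each → 14
  5 × C (aromatic): 1 H each → 5
  2 × C: 1 H each → 2
  1 × C: 3 H
  1 × C (aromatic): no H
  Total hydrogens = 24.
Molecular formula: C16H24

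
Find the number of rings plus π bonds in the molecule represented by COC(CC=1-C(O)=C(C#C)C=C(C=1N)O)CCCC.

Molecular formula from the SMILES: C15H21NO3.
DoU = (2C + 2 + N − H − X)/2 = (2·15 + 2 + 1 − 21 − 0)/2 = 12/2 = 6.
(Structurally: 1 ring(s) + 5 π bond(s) = 6.)

6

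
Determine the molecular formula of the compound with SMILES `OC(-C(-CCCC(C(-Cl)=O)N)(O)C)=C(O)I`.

C9H15ClINO4

Heavy atoms from the SMILES: 9 C, 1 Cl, 1 I, 1 N, 4 O.
Implicit hydrogens by atom environment:
  4 × C: no H
  3 × C: 2 H each → 6
  3 × O: 1 H each → 3
  1 × C: 3 H
  1 × C: 1 H
  1 × Cl: no H
  1 × I: no H
  1 × N: 2 H
  1 × O: no H
  Total hydrogens = 15.
Molecular formula: C9H15ClINO4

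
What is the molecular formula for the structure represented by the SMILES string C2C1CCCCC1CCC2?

C10H18

Heavy atoms from the SMILES: 10 C.
Implicit hydrogens by atom environment:
  8 × C: 2 H each → 16
  2 × C: 1 H each → 2
  Total hydrogens = 18.
Molecular formula: C10H18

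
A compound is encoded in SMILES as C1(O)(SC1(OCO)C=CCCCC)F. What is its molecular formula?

Heavy atoms from the SMILES: 9 C, 1 F, 3 O, 1 S.
Implicit hydrogens by atom environment:
  4 × C: 2 H each → 8
  2 × C: 1 H each → 2
  2 × C: no H
  2 × O: 1 H each → 2
  1 × C: 3 H
  1 × F: no H
  1 × O: no H
  1 × S: no H
  Total hydrogens = 15.
Molecular formula: C9H15FO3S

C9H15FO3S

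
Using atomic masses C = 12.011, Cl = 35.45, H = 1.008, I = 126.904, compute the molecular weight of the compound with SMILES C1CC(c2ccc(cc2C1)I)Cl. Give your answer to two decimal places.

Molecular formula: C10H10ClI.
M = 10×12.011 + 1×35.45 + 10×1.008 + 1×126.904 = 292.54 g/mol.

292.54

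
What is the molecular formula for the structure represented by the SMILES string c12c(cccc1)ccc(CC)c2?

C12H12

Heavy atoms from the SMILES: 12 C.
Implicit hydrogens by atom environment:
  7 × C (aromatic): 1 H each → 7
  3 × C (aromatic): no H
  1 × C: 3 H
  1 × C: 2 H
  Total hydrogens = 12.
Molecular formula: C12H12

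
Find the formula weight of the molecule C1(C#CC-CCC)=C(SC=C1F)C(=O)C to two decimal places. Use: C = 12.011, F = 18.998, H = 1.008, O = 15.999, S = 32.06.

Molecular formula: C12H13FOS.
M = 12×12.011 + 1×18.998 + 13×1.008 + 1×15.999 + 1×32.06 = 224.29 g/mol.

224.29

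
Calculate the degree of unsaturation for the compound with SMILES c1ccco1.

3

Molecular formula from the SMILES: C4H4O.
DoU = (2C + 2 + N − H − X)/2 = (2·4 + 2 + 0 − 4 − 0)/2 = 6/2 = 3.
(Structurally: 1 ring(s) + 2 π bond(s) = 3.)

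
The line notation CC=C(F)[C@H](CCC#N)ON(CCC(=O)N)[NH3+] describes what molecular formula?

C10H18FN4O2+

Heavy atoms from the SMILES: 10 C, 1 F, 4 N, 2 O.
Implicit hydrogens by atom environment:
  4 × C: 2 H each → 8
  3 × C: no H
  2 × C: 1 H each → 2
  2 × N: no H
  2 × O: no H
  1 × C: 3 H
  1 × F: no H
  1 × N (charge +1): 3 H
  1 × N: 2 H
  Total hydrogens = 18.
Net charge +1.
Molecular formula: C10H18FN4O2+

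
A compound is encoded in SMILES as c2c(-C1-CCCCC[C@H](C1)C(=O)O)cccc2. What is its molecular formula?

Heavy atoms from the SMILES: 15 C, 2 O.
Implicit hydrogens by atom environment:
  6 × C: 2 H each → 12
  5 × C (aromatic): 1 H each → 5
  2 × C: 1 H each → 2
  1 × C: no H
  1 × C (aromatic): no H
  1 × O: 1 H
  1 × O: no H
  Total hydrogens = 20.
Molecular formula: C15H20O2

C15H20O2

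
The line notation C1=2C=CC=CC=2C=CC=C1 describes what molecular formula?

C10H8

Heavy atoms from the SMILES: 10 C.
Implicit hydrogens by atom environment:
  8 × C (aromatic): 1 H each → 8
  2 × C (aromatic): no H
  Total hydrogens = 8.
Molecular formula: C10H8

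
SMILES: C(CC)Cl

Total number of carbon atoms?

The symbol for carbon appears 3 times in the SMILES. (Cl is a single chlorine, not C + l.)

3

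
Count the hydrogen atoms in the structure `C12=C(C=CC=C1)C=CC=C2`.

Hydrogens are implicit in SMILES; fill each atom to its normal valence:
  8 × C (aromatic): 1 H each → 8
  2 × C (aromatic): no H
  Total hydrogens = 8.

8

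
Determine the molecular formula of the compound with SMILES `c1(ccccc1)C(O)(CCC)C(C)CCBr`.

C14H21BrO

Heavy atoms from the SMILES: 1 Br, 14 C, 1 O.
Implicit hydrogens by atom environment:
  5 × C (aromatic): 1 H each → 5
  4 × C: 2 H each → 8
  2 × C: 3 H each → 6
  1 × Br: no H
  1 × C: 1 H
  1 × C: no H
  1 × C (aromatic): no H
  1 × O: 1 H
  Total hydrogens = 21.
Molecular formula: C14H21BrO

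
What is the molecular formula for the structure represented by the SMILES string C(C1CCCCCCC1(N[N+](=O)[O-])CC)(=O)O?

C11H20N2O4

Heavy atoms from the SMILES: 11 C, 2 N, 4 O.
Implicit hydrogens by atom environment:
  7 × C: 2 H each → 14
  2 × C: no H
  2 × O: no H
  1 × C: 3 H
  1 × C: 1 H
  1 × N: 1 H
  1 × N (charge +1): no H
  1 × O: 1 H
  1 × O (charge -1): no H
  Total hydrogens = 20.
Molecular formula: C11H20N2O4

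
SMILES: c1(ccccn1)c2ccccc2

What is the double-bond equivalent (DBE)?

8

Molecular formula from the SMILES: C11H9N.
DoU = (2C + 2 + N − H − X)/2 = (2·11 + 2 + 1 − 9 − 0)/2 = 16/2 = 8.
(Structurally: 2 ring(s) + 6 π bond(s) = 8.)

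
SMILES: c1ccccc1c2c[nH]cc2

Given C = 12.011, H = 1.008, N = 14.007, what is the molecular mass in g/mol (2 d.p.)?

143.19

Molecular formula: C10H9N.
M = 10×12.011 + 9×1.008 + 1×14.007 = 143.19 g/mol.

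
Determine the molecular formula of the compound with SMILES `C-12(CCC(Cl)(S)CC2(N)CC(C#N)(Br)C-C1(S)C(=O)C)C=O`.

Heavy atoms from the SMILES: 1 Br, 14 C, 1 Cl, 2 N, 2 O, 2 S.
Implicit hydrogens by atom environment:
  7 × C: no H
  5 × C: 2 H each → 10
  2 × O: no H
  2 × S: 1 H each → 2
  1 × Br: no H
  1 × C: 3 H
  1 × C: 1 H
  1 × Cl: no H
  1 × N: 2 H
  1 × N: no H
  Total hydrogens = 18.
Molecular formula: C14H18BrClN2O2S2

C14H18BrClN2O2S2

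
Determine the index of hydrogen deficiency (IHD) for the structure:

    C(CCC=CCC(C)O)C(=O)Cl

Molecular formula from the SMILES: C9H15ClO2.
DoU = (2C + 2 + N − H − X)/2 = (2·9 + 2 + 0 − 15 − 1)/2 = 4/2 = 2.
(Structurally: 0 ring(s) + 2 π bond(s) = 2.)

2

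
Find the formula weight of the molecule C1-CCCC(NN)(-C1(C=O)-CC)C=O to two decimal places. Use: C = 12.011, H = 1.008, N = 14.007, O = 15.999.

198.27

Molecular formula: C10H18N2O2.
M = 10×12.011 + 18×1.008 + 2×14.007 + 2×15.999 = 198.27 g/mol.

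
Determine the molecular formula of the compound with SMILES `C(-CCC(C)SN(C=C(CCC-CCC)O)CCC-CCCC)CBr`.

Heavy atoms from the SMILES: 1 Br, 21 C, 1 N, 1 O, 1 S.
Implicit hydrogens by atom environment:
  15 × C: 2 H each → 30
  3 × C: 3 H each → 9
  2 × C: 1 H each → 2
  1 × Br: no H
  1 × C: no H
  1 × N: no H
  1 × O: 1 H
  1 × S: no H
  Total hydrogens = 42.
Molecular formula: C21H42BrNOS

C21H42BrNOS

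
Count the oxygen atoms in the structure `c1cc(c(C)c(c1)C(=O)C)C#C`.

1

The symbol for oxygen appears 1 time in the SMILES.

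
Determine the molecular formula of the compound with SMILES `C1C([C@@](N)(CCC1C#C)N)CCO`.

Heavy atoms from the SMILES: 10 C, 2 N, 1 O.
Implicit hydrogens by atom environment:
  5 × C: 2 H each → 10
  3 × C: 1 H each → 3
  2 × C: no H
  2 × N: 2 H each → 4
  1 × O: 1 H
  Total hydrogens = 18.
Molecular formula: C10H18N2O

C10H18N2O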